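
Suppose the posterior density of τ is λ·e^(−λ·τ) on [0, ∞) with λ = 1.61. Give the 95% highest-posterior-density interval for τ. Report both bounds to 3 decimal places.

The exponential density is strictly decreasing on [0, ∞), so the HPD interval is anchored at 0: [0, q] with P(τ ≤ q) = 0.95.
q = −ln(1 − 0.95) / 1.61 = 2.9957 / 1.61 = 1.861.

[0.000, 1.861]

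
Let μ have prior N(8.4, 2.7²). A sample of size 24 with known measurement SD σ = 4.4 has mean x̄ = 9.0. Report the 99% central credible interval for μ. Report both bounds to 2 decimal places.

[6.75, 11.14]

Posterior precision = 1/2.7² + 24/4.4² = 0.1372 + 1.2397 = 1.3768, so posterior SD = 0.8522.
Posterior mean = (8.4/2.7² + 24·9.0/4.4²) / 1.3768 = 8.9402.
Interval: 8.9402 ± 2.576 × 0.8522 → [6.75, 11.14].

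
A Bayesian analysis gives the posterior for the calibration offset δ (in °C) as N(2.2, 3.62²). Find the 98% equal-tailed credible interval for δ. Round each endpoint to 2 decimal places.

[-6.22, 10.62]

The posterior is symmetric, so the 98% equal-tailed interval is δ = 2.2 ± z·3.62 with z = 2.326.
Half-width: 2.326 × 3.62 = 8.42.
2.2 − 8.42 = -6.22; 2.2 + 8.42 = 10.62.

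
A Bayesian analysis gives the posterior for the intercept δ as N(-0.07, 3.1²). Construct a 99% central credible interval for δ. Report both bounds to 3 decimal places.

[-8.055, 7.915]

The posterior is symmetric, so the 99% equal-tailed interval is δ = -0.07 ± z·3.1 with z = 2.576.
Half-width: 2.576 × 3.1 = 7.985.
-0.07 − 7.985 = -8.055; -0.07 + 7.985 = 7.915.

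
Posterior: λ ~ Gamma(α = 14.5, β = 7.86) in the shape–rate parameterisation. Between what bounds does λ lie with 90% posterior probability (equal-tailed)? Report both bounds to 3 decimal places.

Posterior: Gamma(shape 14.5, rate 7.86).
Equal-tailed 90% interval: Gamma(14.5, 7.86) quantiles at 0.05 and 0.95.
Posterior mean ≈ 1.845, SD ≈ 0.484; a Normal approximation gives roughly [1.048, 2.642].
Exact: lower = 1.126; upper = 2.707.

[1.126, 2.707]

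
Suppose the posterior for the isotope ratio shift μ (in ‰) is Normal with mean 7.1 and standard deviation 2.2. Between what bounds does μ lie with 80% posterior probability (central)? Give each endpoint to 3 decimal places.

The posterior is symmetric, so the 80% equal-tailed interval is μ = 7.1 ± z·2.2 with z = 1.282.
Half-width: 1.282 × 2.2 = 2.819.
7.1 − 2.819 = 4.281; 7.1 + 2.819 = 9.919.

[4.281, 9.919]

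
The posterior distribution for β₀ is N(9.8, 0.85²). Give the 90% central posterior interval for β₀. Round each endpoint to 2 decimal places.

[8.40, 11.20]

The posterior is symmetric, so the 90% equal-tailed interval is β₀ = 9.8 ± z·0.85 with z = 1.645.
Half-width: 1.645 × 0.85 = 1.40.
9.8 − 1.40 = 8.40; 9.8 + 1.40 = 11.20.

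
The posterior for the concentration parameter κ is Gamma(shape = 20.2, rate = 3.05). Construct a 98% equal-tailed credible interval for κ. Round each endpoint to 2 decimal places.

[3.68, 10.52]

Posterior: Gamma(shape 20.2, rate 3.05).
Equal-tailed 98% interval: Gamma(20.2, 3.05) quantiles at 0.01 and 0.99.
Posterior mean ≈ 6.62, SD ≈ 1.47; a Normal approximation gives roughly [3.19, 10.05].
Exact: lower = 3.68; upper = 10.52.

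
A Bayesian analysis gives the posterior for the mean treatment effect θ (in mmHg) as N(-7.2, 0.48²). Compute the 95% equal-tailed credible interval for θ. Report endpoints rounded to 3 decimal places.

The posterior is symmetric, so the 95% equal-tailed interval is θ = -7.2 ± z·0.48 with z = 1.960.
Half-width: 1.960 × 0.48 = 0.941.
-7.2 − 0.941 = -8.141; -7.2 + 0.941 = -6.259.

[-8.141, -6.259]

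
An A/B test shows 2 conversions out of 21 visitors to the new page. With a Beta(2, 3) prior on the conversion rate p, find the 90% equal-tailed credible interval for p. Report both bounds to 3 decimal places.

Posterior: Beta(2+2, 3+19) = Beta(4, 22).
Equal-tailed 90% interval: the 0.05 and 0.95 quantiles of Beta(4, 22).
Posterior mean ≈ 0.154, SD ≈ 0.069; a Normal approximation gives roughly [0.040, 0.268].
Exact: F⁻¹(0.05) = 0.057; F⁻¹(0.95) = 0.282.

[0.057, 0.282]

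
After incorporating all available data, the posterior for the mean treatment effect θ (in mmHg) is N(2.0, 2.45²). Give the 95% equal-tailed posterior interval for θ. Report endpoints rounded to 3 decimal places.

[-2.802, 6.802]

The posterior is symmetric, so the 95% equal-tailed interval is θ = 2.0 ± z·2.45 with z = 1.960.
Half-width: 1.960 × 2.45 = 4.802.
2.0 − 4.802 = -2.802; 2.0 + 4.802 = 6.802.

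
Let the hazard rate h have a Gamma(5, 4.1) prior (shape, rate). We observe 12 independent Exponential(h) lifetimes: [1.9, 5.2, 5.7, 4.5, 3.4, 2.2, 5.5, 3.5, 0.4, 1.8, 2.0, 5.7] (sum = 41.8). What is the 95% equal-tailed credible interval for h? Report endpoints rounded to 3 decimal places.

[0.216, 0.566]

Posterior: Gamma(5+12, 4.1+41.8) = Gamma(17, 45.9) (shape, rate).
Equal-tailed 95% interval: Gamma(17, 45.9) quantiles at 0.025 and 0.975.
Posterior mean ≈ 0.370, SD ≈ 0.090; a Normal approximation gives roughly [0.194, 0.546].
Exact: lower = 0.216; upper = 0.566.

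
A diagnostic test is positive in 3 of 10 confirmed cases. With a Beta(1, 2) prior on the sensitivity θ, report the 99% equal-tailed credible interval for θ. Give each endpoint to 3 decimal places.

Posterior: Beta(1+3, 2+7) = Beta(4, 9).
Equal-tailed 99% interval: the 0.005 and 0.995 quantiles of Beta(4, 9).
Posterior mean ≈ 0.308, SD ≈ 0.123; a Normal approximation gives roughly [-0.010, 0.625].
Exact: F⁻¹(0.005) = 0.062; F⁻¹(0.995) = 0.655.

[0.062, 0.655]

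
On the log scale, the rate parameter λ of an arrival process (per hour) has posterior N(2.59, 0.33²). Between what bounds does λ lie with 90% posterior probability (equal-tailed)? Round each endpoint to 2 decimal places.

[7.75, 22.94]

On the log scale the 90% interval is 2.59 ± 1.645 × 0.33 = [2.0472, 3.1328].
Exponentiate: [e^2.0472, e^3.1328] = [7.75, 22.94].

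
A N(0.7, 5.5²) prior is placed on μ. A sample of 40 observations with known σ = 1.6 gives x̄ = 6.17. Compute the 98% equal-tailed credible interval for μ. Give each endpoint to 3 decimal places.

[5.571, 6.746]

Posterior precision = 1/5.5² + 40/1.6² = 0.0331 + 15.6250 = 15.6581, so posterior SD = 0.2527.
Posterior mean = (0.7/5.5² + 40·6.17/1.6²) / 15.6581 = 6.1585.
Interval: 6.1585 ± 2.326 × 0.2527 → [5.571, 6.746].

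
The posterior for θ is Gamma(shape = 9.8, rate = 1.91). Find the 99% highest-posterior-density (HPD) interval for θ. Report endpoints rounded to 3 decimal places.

[1.653, 9.901]

The posterior is unimodal and skewed, so the HPD interval has equal density at both endpoints and is the shortest 99% interval.
Solving f(1.653) = f(9.901) with F(9.901) − F(1.653) = 0.99 gives [1.653, 9.901].
For comparison, the equal-tailed interval is [1.884, 10.323]; the HPD is narrower and shifted toward the mode.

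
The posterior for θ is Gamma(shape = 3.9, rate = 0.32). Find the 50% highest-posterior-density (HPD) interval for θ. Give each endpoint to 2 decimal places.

The posterior is unimodal and skewed, so the HPD interval has equal density at both endpoints and is the shortest 50% interval.
Solving f(5.85) = f(13.27) with F(13.27) − F(5.85) = 0.50 gives [5.85, 13.27].
For comparison, the equal-tailed interval is [7.67, 15.60]; the HPD is narrower and shifted toward the mode.

[5.85, 13.27]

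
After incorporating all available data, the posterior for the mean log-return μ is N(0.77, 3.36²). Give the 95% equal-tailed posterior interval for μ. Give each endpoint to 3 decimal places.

The posterior is symmetric, so the 95% equal-tailed interval is μ = 0.77 ± z·3.36 with z = 1.960.
Half-width: 1.960 × 3.36 = 6.585.
0.77 − 6.585 = -5.815; 0.77 + 6.585 = 7.355.

[-5.815, 7.355]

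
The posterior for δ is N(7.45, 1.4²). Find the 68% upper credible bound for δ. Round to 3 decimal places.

8.105

Need U with P(δ ≤ U) = 0.68: U = 7.45 + z_{0.32}·1.4.
z = 0.468; U = 7.45 + 0.468 × 1.4 = 8.105.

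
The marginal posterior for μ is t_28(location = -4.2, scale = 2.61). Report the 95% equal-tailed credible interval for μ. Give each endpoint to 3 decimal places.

[-9.546, 1.146]

The t_28 distribution is symmetric; the 95% interval is -4.2 ± t·2.61 with t_{0.975,28} = 2.048.
Half-width: 2.048 × 2.61 = 5.346.
-4.2 − 5.346 = -9.546; -4.2 + 5.346 = 1.146.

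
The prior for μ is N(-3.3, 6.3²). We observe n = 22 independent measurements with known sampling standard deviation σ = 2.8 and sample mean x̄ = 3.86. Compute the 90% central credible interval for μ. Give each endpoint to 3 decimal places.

Posterior precision = 1/6.3² + 22/2.8² = 0.0252 + 2.8061 = 2.8313, so posterior SD = 0.5943.
Posterior mean = (-3.3/6.3² + 22·3.86/2.8²) / 2.8313 = 3.7963.
Interval: 3.7963 ± 1.645 × 0.5943 → [2.819, 4.774].

[2.819, 4.774]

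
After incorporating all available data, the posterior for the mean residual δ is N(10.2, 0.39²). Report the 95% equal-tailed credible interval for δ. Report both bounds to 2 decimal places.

The posterior is symmetric, so the 95% equal-tailed interval is δ = 10.2 ± z·0.39 with z = 1.960.
Half-width: 1.960 × 0.39 = 0.76.
10.2 − 0.76 = 9.44; 10.2 + 0.76 = 10.96.

[9.44, 10.96]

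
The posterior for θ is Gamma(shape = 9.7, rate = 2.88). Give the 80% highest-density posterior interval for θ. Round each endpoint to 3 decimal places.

The posterior is unimodal and skewed, so the HPD interval has equal density at both endpoints and is the shortest 80% interval.
Solving f(1.882) = f(4.546) with F(4.546) − F(1.882) = 0.80 gives [1.882, 4.546].
For comparison, the equal-tailed interval is [2.078, 4.807]; the HPD is narrower and shifted toward the mode.

[1.882, 4.546]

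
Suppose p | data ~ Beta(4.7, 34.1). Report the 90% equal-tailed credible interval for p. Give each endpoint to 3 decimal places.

[0.048, 0.216]

Posterior: Beta(4.7, 34.1).
Equal-tailed 90% interval: the 0.05 and 0.95 quantiles of Beta(4.7, 34.1).
Posterior mean ≈ 0.121, SD ≈ 0.052; a Normal approximation gives roughly [0.036, 0.206].
Exact: F⁻¹(0.05) = 0.048; F⁻¹(0.95) = 0.216.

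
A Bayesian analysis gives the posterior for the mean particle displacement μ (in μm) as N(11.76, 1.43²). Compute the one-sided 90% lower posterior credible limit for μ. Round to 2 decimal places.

Need L with P(μ ≥ L) = 0.90: L = 11.76 − z_{0.1}·1.43.
z = 1.282; L = 11.76 − 1.282 × 1.43 = 9.93.

9.93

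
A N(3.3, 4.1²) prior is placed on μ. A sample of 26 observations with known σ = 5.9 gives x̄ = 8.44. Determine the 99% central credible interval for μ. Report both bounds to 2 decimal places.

[5.19, 10.93]

Posterior precision = 1/4.1² + 26/5.9² = 0.0595 + 0.7469 = 0.8064, so posterior SD = 1.1136.
Posterior mean = (3.3/4.1² + 26·8.44/5.9²) / 0.8064 = 8.0608.
Interval: 8.0608 ± 2.576 × 1.1136 → [5.19, 10.93].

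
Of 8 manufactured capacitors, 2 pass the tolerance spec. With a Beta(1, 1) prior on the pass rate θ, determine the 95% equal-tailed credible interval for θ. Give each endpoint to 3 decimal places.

Posterior: Beta(1+2, 1+6) = Beta(3, 7).
Equal-tailed 95% interval: the 0.025 and 0.975 quantiles of Beta(3, 7).
Posterior mean ≈ 0.300, SD ≈ 0.138; a Normal approximation gives roughly [0.029, 0.571].
Exact: F⁻¹(0.025) = 0.075; F⁻¹(0.975) = 0.600.

[0.075, 0.600]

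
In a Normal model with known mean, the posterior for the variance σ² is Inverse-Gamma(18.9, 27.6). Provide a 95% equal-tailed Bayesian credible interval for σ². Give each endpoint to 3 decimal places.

Inverse-Gamma(18.9, 27.6) quantiles: F⁻¹(0.025) and F⁻¹(0.975).
Equivalently, 1/σ² ~ Gamma(18.9, rate = 27.6); invert its 0.975 and 0.025 quantiles.
Posterior mean ≈ 1.542, SD ≈ 0.375; a Normal approximation gives roughly [0.807, 2.277].
Exact: lower = 0.974; upper = 2.429.

[0.974, 2.429]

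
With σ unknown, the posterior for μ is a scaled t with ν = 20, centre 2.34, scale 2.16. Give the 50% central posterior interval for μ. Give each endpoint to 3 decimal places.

The t_20 distribution is symmetric; the 50% interval is 2.34 ± t·2.16 with t_{0.75,20} = 0.687.
Half-width: 0.687 × 2.16 = 1.484.
2.34 − 1.484 = 0.856; 2.34 + 1.484 = 3.824.

[0.856, 3.824]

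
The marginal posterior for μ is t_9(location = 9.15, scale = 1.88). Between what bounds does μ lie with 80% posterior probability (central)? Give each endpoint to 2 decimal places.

The t_9 distribution is symmetric; the 80% interval is 9.15 ± t·1.88 with t_{0.9,9} = 1.383.
Half-width: 1.383 × 1.88 = 2.60.
9.15 − 2.60 = 6.55; 9.15 + 2.60 = 11.75.

[6.55, 11.75]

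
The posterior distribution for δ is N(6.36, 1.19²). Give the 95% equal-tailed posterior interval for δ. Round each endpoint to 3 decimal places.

[4.028, 8.692]

The posterior is symmetric, so the 95% equal-tailed interval is δ = 6.36 ± z·1.19 with z = 1.960.
Half-width: 1.960 × 1.19 = 2.332.
6.36 − 2.332 = 4.028; 6.36 + 2.332 = 8.692.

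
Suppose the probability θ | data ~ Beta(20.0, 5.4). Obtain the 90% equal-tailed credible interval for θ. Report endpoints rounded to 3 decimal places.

[0.644, 0.904]

Posterior: Beta(20.0, 5.4).
Equal-tailed 90% interval: the 0.05 and 0.95 quantiles of Beta(20.0, 5.4).
Posterior mean ≈ 0.787, SD ≈ 0.080; a Normal approximation gives roughly [0.656, 0.918].
Exact: F⁻¹(0.05) = 0.644; F⁻¹(0.95) = 0.904.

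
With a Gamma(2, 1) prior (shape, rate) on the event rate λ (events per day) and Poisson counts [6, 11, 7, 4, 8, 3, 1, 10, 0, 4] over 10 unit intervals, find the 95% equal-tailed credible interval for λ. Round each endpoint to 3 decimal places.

Posterior: Gamma(2+54, 1+10) = Gamma(56, 11) (shape, rate).
Equal-tailed 95% interval: Gamma(56, 11) quantiles at 0.025 and 0.975.
Posterior mean ≈ 5.091, SD ≈ 0.680; a Normal approximation gives roughly [3.758, 6.424].
Exact: lower = 3.846; upper = 6.508.

[3.846, 6.508]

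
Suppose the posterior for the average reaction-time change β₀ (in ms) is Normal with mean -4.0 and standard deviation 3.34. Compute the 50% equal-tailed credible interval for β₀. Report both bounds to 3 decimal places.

[-6.253, -1.747]

The posterior is symmetric, so the 50% equal-tailed interval is β₀ = -4.0 ± z·3.34 with z = 0.674.
Half-width: 0.674 × 3.34 = 2.253.
-4.0 − 2.253 = -6.253; -4.0 + 2.253 = -1.747.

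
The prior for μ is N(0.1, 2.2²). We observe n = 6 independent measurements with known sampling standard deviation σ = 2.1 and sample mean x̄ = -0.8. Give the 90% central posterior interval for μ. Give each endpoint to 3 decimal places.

[-1.995, 0.633]

Posterior precision = 1/2.2² + 6/2.1² = 0.2066 + 1.3605 = 1.5672, so posterior SD = 0.7988.
Posterior mean = (0.1/2.2² + 6·-0.8/2.1²) / 1.5672 = -0.6813.
Interval: -0.6813 ± 1.645 × 0.7988 → [-1.995, 0.633].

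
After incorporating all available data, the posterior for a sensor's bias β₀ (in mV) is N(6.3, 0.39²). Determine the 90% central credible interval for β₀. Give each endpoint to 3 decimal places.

The posterior is symmetric, so the 90% equal-tailed interval is β₀ = 6.3 ± z·0.39 with z = 1.645.
Half-width: 1.645 × 0.39 = 0.641.
6.3 − 0.641 = 5.659; 6.3 + 0.641 = 6.941.

[5.659, 6.941]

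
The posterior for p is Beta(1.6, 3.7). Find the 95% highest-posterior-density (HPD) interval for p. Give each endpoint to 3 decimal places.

The posterior is unimodal and skewed, so the HPD interval has equal density at both endpoints and is the shortest 95% interval.
Solving f(0.006) = f(0.647) with F(0.647) − F(0.006) = 0.95 gives [0.006, 0.647].
For comparison, the equal-tailed interval is [0.032, 0.707]; the HPD is narrower and shifted toward the mode.

[0.006, 0.647]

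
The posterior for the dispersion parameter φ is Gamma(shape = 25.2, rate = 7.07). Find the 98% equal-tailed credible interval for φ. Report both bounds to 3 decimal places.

[2.123, 5.421]

Posterior: Gamma(shape 25.2, rate 7.07).
Equal-tailed 98% interval: Gamma(25.2, 7.07) quantiles at 0.01 and 0.99.
Posterior mean ≈ 3.564, SD ≈ 0.710; a Normal approximation gives roughly [1.913, 5.216].
Exact: lower = 2.123; upper = 5.421.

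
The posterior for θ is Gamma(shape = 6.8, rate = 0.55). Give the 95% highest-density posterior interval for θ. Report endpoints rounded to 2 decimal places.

[4.05, 21.79]

The posterior is unimodal and skewed, so the HPD interval has equal density at both endpoints and is the shortest 95% interval.
Solving f(4.05) = f(21.79) with F(21.79) − F(4.05) = 0.95 gives [4.05, 21.79].
For comparison, the equal-tailed interval is [4.89, 23.24]; the HPD is narrower and shifted toward the mode.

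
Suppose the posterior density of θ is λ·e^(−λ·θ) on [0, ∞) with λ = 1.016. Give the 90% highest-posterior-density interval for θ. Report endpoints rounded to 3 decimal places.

[0.000, 2.266]

The exponential density is strictly decreasing on [0, ∞), so the HPD interval is anchored at 0: [0, q] with P(θ ≤ q) = 0.90.
q = −ln(1 − 0.90) / 1.016 = 2.3026 / 1.016 = 2.266.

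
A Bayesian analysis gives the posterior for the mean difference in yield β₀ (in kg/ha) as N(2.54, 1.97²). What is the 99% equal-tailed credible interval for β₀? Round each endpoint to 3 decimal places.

The posterior is symmetric, so the 99% equal-tailed interval is β₀ = 2.54 ± z·1.97 with z = 2.576.
Half-width: 2.576 × 1.97 = 5.074.
2.54 − 5.074 = -2.534; 2.54 + 5.074 = 7.614.

[-2.534, 7.614]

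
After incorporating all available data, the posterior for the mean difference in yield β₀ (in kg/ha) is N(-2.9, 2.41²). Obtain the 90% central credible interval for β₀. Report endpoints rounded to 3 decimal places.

[-6.864, 1.064]

The posterior is symmetric, so the 90% equal-tailed interval is β₀ = -2.9 ± z·2.41 with z = 1.645.
Half-width: 1.645 × 2.41 = 3.964.
-2.9 − 3.964 = -6.864; -2.9 + 3.964 = 1.064.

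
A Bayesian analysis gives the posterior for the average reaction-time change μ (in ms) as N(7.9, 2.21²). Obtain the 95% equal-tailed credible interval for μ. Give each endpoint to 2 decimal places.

The posterior is symmetric, so the 95% equal-tailed interval is μ = 7.9 ± z·2.21 with z = 1.960.
Half-width: 1.960 × 2.21 = 4.33.
7.9 − 4.33 = 3.57; 7.9 + 4.33 = 12.23.

[3.57, 12.23]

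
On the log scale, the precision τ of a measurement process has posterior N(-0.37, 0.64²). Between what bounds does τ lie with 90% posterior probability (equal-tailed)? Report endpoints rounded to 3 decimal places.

On the log scale the 90% interval is -0.37 ± 1.645 × 0.64 = [-1.4227, 0.6827].
Exponentiate: [e^-1.4227, e^0.6827] = [0.241, 1.979].

[0.241, 1.979]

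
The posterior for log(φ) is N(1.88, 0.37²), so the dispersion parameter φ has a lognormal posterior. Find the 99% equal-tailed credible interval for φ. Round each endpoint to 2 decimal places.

[2.53, 17.00]

On the log scale the 99% interval is 1.88 ± 2.576 × 0.37 = [0.9269, 2.8331].
Exponentiate: [e^0.9269, e^2.8331] = [2.53, 17.00].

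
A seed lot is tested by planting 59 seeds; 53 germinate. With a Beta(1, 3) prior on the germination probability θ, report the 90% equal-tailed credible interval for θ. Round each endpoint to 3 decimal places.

[0.779, 0.922]

Posterior: Beta(1+53, 3+6) = Beta(54, 9).
Equal-tailed 90% interval: the 0.05 and 0.95 quantiles of Beta(54, 9).
Posterior mean ≈ 0.857, SD ≈ 0.044; a Normal approximation gives roughly [0.785, 0.929].
Exact: F⁻¹(0.05) = 0.779; F⁻¹(0.95) = 0.922.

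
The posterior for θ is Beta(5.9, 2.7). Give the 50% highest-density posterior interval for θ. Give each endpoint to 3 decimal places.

[0.629, 0.837]

The posterior is unimodal and skewed, so the HPD interval has equal density at both endpoints and is the shortest 50% interval.
Solving f(0.629) = f(0.837) with F(0.837) − F(0.629) = 0.50 gives [0.629, 0.837].
For comparison, the equal-tailed interval is [0.587, 0.800]; the HPD is narrower and shifted toward the mode.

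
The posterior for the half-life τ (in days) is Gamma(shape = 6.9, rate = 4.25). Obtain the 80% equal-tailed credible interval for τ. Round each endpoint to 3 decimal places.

Posterior: Gamma(shape 6.9, rate 4.25).
Equal-tailed 80% interval: Gamma(6.9, 4.25) quantiles at 0.1 and 0.9.
Posterior mean ≈ 1.624, SD ≈ 0.618; a Normal approximation gives roughly [0.831, 2.416].
Exact: lower = 0.899; upper = 2.449.

[0.899, 2.449]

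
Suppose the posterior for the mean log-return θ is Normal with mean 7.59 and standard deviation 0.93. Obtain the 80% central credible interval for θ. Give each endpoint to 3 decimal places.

[6.398, 8.782]

The posterior is symmetric, so the 80% equal-tailed interval is θ = 7.59 ± z·0.93 with z = 1.282.
Half-width: 1.282 × 0.93 = 1.192.
7.59 − 1.192 = 6.398; 7.59 + 1.192 = 8.782.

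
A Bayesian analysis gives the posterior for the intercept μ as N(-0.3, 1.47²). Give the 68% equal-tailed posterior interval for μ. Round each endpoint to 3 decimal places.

The posterior is symmetric, so the 68% equal-tailed interval is μ = -0.3 ± z·1.47 with z = 0.994.
Half-width: 0.994 × 1.47 = 1.462.
-0.3 − 1.462 = -1.762; -0.3 + 1.462 = 1.162.

[-1.762, 1.162]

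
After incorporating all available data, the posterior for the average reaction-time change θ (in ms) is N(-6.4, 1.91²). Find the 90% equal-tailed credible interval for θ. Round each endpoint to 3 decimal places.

The posterior is symmetric, so the 90% equal-tailed interval is θ = -6.4 ± z·1.91 with z = 1.645.
Half-width: 1.645 × 1.91 = 3.142.
-6.4 − 3.142 = -9.542; -6.4 + 3.142 = -3.258.

[-9.542, -3.258]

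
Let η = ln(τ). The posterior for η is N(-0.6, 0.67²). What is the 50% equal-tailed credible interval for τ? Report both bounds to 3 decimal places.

On the log scale the 50% interval is -0.6 ± 0.674 × 0.67 = [-1.0519, -0.1481].
Exponentiate: [e^-1.0519, e^-0.1481] = [0.349, 0.862].

[0.349, 0.862]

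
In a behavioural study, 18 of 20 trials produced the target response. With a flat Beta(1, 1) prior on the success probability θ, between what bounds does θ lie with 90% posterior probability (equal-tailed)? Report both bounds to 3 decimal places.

[0.729, 0.960]

Posterior: Beta(1+18, 1+2) = Beta(19, 3).
Equal-tailed 90% interval: the 0.05 and 0.95 quantiles of Beta(19, 3).
Posterior mean ≈ 0.864, SD ≈ 0.072; a Normal approximation gives roughly [0.746, 0.981].
Exact: F⁻¹(0.05) = 0.729; F⁻¹(0.95) = 0.960.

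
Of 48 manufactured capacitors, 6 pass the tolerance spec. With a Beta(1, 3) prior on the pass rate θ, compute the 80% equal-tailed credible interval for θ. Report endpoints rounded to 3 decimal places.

Posterior: Beta(1+6, 3+42) = Beta(7, 45).
Equal-tailed 80% interval: the 0.1 and 0.9 quantiles of Beta(7, 45).
Posterior mean ≈ 0.135, SD ≈ 0.047; a Normal approximation gives roughly [0.075, 0.195].
Exact: F⁻¹(0.1) = 0.078; F⁻¹(0.9) = 0.197.

[0.078, 0.197]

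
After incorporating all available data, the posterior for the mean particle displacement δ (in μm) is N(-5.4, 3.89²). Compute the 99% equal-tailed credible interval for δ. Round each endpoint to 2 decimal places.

[-15.42, 4.62]

The posterior is symmetric, so the 99% equal-tailed interval is δ = -5.4 ± z·3.89 with z = 2.576.
Half-width: 2.576 × 3.89 = 10.02.
-5.4 − 10.02 = -15.42; -5.4 + 10.02 = 4.62.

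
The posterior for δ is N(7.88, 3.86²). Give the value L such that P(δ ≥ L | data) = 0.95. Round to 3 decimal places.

Need L with P(δ ≥ L) = 0.95: L = 7.88 − z_{0.05}·3.86.
z = 1.645; L = 7.88 − 1.645 × 3.86 = 1.531.

1.531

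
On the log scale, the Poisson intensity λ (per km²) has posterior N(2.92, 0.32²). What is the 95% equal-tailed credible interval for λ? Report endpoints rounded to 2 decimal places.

[9.90, 34.72]

On the log scale the 95% interval is 2.92 ± 1.960 × 0.32 = [2.2928, 3.5472].
Exponentiate: [e^2.2928, e^3.5472] = [9.90, 34.72].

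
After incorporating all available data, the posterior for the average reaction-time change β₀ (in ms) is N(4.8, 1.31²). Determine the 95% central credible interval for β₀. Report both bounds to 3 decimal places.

The posterior is symmetric, so the 95% equal-tailed interval is β₀ = 4.8 ± z·1.31 with z = 1.960.
Half-width: 1.960 × 1.31 = 2.568.
4.8 − 2.568 = 2.232; 4.8 + 2.568 = 7.368.

[2.232, 7.368]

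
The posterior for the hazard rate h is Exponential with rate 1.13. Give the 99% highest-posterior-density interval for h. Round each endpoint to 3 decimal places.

The exponential density is strictly decreasing on [0, ∞), so the HPD interval is anchored at 0: [0, q] with P(h ≤ q) = 0.99.
q = −ln(1 − 0.99) / 1.13 = 4.6052 / 1.13 = 4.075.

[0.000, 4.075]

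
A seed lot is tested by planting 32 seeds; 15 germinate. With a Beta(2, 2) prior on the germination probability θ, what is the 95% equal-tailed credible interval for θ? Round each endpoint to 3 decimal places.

Posterior: Beta(2+15, 2+17) = Beta(17, 19).
Equal-tailed 95% interval: the 0.025 and 0.975 quantiles of Beta(17, 19).
Posterior mean ≈ 0.472, SD ≈ 0.082; a Normal approximation gives roughly [0.311, 0.633].
Exact: F⁻¹(0.025) = 0.314; F⁻¹(0.975) = 0.634.

[0.314, 0.634]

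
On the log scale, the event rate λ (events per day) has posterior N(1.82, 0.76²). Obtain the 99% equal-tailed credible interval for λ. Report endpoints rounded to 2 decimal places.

[0.87, 43.71]

On the log scale the 99% interval is 1.82 ± 2.576 × 0.76 = [-0.1376, 3.7776].
Exponentiate: [e^-0.1376, e^3.7776] = [0.87, 43.71].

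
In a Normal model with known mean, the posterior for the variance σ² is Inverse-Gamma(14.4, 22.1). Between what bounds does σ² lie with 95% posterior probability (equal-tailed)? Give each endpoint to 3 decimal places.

Inverse-Gamma(14.4, 22.1) quantiles: F⁻¹(0.025) and F⁻¹(0.975).
Equivalently, 1/σ² ~ Gamma(14.4, rate = 22.1); invert its 0.975 and 0.025 quantiles.
Posterior mean ≈ 1.649, SD ≈ 0.468; a Normal approximation gives roughly [0.731, 2.567].
Exact: lower = 0.972; upper = 2.780.

[0.972, 2.780]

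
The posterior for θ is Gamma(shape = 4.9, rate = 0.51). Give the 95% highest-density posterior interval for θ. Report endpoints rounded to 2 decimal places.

The posterior is unimodal and skewed, so the HPD interval has equal density at both endpoints and is the shortest 95% interval.
Solving f(2.26) = f(18.20) with F(18.20) − F(2.26) = 0.95 gives [2.26, 18.20].
For comparison, the equal-tailed interval is [3.07, 19.80]; the HPD is narrower and shifted toward the mode.

[2.26, 18.20]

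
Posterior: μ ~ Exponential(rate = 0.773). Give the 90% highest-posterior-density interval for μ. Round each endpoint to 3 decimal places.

The exponential density is strictly decreasing on [0, ∞), so the HPD interval is anchored at 0: [0, q] with P(μ ≤ q) = 0.90.
q = −ln(1 − 0.90) / 0.773 = 2.3026 / 0.773 = 2.979.

[0.000, 2.979]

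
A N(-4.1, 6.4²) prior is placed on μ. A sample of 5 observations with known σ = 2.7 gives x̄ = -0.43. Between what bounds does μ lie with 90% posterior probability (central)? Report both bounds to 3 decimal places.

Posterior precision = 1/6.4² + 5/2.7² = 0.0244 + 0.6859 = 0.7103, so posterior SD = 1.1865.
Posterior mean = (-4.1/6.4² + 5·-0.43/2.7²) / 0.7103 = -0.5561.
Interval: -0.5561 ± 1.645 × 1.1865 → [-2.508, 1.396].

[-2.508, 1.396]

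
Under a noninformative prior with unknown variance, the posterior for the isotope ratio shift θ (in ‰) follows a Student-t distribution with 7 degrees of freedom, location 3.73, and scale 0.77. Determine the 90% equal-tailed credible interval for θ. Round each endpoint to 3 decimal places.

[2.271, 5.189]

The t_7 distribution is symmetric; the 90% interval is 3.73 ± t·0.77 with t_{0.95,7} = 1.895.
Half-width: 1.895 × 0.77 = 1.459.
3.73 − 1.459 = 2.271; 3.73 + 1.459 = 5.189.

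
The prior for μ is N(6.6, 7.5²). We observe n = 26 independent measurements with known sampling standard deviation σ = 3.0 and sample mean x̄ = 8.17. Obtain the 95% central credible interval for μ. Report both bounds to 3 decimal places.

Posterior precision = 1/7.5² + 26/3.0² = 0.0178 + 2.8889 = 2.9067, so posterior SD = 0.5865.
Posterior mean = (6.6/7.5² + 26·8.17/3.0²) / 2.9067 = 8.1604.
Interval: 8.1604 ± 1.960 × 0.5865 → [7.011, 9.310].

[7.011, 9.310]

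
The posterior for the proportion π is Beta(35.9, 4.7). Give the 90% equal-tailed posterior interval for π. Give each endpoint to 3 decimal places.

Posterior: Beta(35.9, 4.7).
Equal-tailed 90% interval: the 0.05 and 0.95 quantiles of Beta(35.9, 4.7).
Posterior mean ≈ 0.884, SD ≈ 0.050; a Normal approximation gives roughly [0.803, 0.966].
Exact: F⁻¹(0.05) = 0.793; F⁻¹(0.95) = 0.954.

[0.793, 0.954]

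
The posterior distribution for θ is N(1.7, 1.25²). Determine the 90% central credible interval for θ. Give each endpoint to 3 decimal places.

The posterior is symmetric, so the 90% equal-tailed interval is θ = 1.7 ± z·1.25 with z = 1.645.
Half-width: 1.645 × 1.25 = 2.056.
1.7 − 2.056 = -0.356; 1.7 + 2.056 = 3.756.

[-0.356, 3.756]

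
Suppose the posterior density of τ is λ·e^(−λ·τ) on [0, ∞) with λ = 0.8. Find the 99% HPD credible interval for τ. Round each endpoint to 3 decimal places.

The exponential density is strictly decreasing on [0, ∞), so the HPD interval is anchored at 0: [0, q] with P(τ ≤ q) = 0.99.
q = −ln(1 − 0.99) / 0.8 = 4.6052 / 0.8 = 5.756.

[0.000, 5.756]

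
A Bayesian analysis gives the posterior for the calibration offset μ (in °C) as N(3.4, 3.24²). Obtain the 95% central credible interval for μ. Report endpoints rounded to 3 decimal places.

The posterior is symmetric, so the 95% equal-tailed interval is μ = 3.4 ± z·3.24 with z = 1.960.
Half-width: 1.960 × 3.24 = 6.350.
3.4 − 6.350 = -2.950; 3.4 + 6.350 = 9.750.

[-2.950, 9.750]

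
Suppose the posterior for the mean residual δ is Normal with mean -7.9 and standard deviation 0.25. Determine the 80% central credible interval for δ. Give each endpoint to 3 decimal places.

[-8.220, -7.580]

The posterior is symmetric, so the 80% equal-tailed interval is δ = -7.9 ± z·0.25 with z = 1.282.
Half-width: 1.282 × 0.25 = 0.320.
-7.9 − 0.320 = -8.220; -7.9 + 0.320 = -7.580.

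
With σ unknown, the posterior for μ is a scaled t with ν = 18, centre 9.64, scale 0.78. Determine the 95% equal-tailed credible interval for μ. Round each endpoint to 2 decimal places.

The t_18 distribution is symmetric; the 95% interval is 9.64 ± t·0.78 with t_{0.975,18} = 2.101.
Half-width: 2.101 × 0.78 = 1.64.
9.64 − 1.64 = 8.00; 9.64 + 1.64 = 11.28.

[8.00, 11.28]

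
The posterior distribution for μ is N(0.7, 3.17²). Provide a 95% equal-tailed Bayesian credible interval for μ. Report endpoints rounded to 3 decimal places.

[-5.513, 6.913]

The posterior is symmetric, so the 95% equal-tailed interval is μ = 0.7 ± z·3.17 with z = 1.960.
Half-width: 1.960 × 3.17 = 6.213.
0.7 − 6.213 = -5.513; 0.7 + 6.213 = 6.913.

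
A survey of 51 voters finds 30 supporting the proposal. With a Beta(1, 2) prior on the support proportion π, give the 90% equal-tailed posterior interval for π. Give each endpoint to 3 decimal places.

[0.463, 0.682]

Posterior: Beta(1+30, 2+21) = Beta(31, 23).
Equal-tailed 90% interval: the 0.05 and 0.95 quantiles of Beta(31, 23).
Posterior mean ≈ 0.574, SD ≈ 0.067; a Normal approximation gives roughly [0.464, 0.684].
Exact: F⁻¹(0.05) = 0.463; F⁻¹(0.95) = 0.682.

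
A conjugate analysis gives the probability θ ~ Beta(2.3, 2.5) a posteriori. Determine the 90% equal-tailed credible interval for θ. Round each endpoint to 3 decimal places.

[0.145, 0.824]

Posterior: Beta(2.3, 2.5).
Equal-tailed 90% interval: the 0.05 and 0.95 quantiles of Beta(2.3, 2.5).
Posterior mean ≈ 0.479, SD ≈ 0.207; a Normal approximation gives roughly [0.138, 0.820].
Exact: F⁻¹(0.05) = 0.145; F⁻¹(0.95) = 0.824.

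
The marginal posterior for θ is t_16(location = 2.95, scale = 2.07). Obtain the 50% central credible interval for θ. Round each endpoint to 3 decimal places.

The t_16 distribution is symmetric; the 50% interval is 2.95 ± t·2.07 with t_{0.75,16} = 0.690.
Half-width: 0.690 × 2.07 = 1.429.
2.95 − 1.429 = 1.521; 2.95 + 1.429 = 4.379.

[1.521, 4.379]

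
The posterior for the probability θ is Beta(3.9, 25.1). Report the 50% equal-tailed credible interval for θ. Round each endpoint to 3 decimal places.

[0.088, 0.172]

Posterior: Beta(3.9, 25.1).
Equal-tailed 50% interval: the 0.25 and 0.75 quantiles of Beta(3.9, 25.1).
Posterior mean ≈ 0.134, SD ≈ 0.062; a Normal approximation gives roughly [0.092, 0.176].
Exact: F⁻¹(0.25) = 0.088; F⁻¹(0.75) = 0.172.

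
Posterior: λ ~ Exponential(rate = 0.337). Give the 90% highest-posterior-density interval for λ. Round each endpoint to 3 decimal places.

[0.000, 6.833]

The exponential density is strictly decreasing on [0, ∞), so the HPD interval is anchored at 0: [0, q] with P(λ ≤ q) = 0.90.
q = −ln(1 − 0.90) / 0.337 = 2.3026 / 0.337 = 6.833.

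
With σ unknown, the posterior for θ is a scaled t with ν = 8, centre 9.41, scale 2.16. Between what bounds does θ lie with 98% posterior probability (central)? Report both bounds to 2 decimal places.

[3.15, 15.67]

The t_8 distribution is symmetric; the 98% interval is 9.41 ± t·2.16 with t_{0.99,8} = 2.896.
Half-width: 2.896 × 2.16 = 6.26.
9.41 − 6.26 = 3.15; 9.41 + 6.26 = 15.67.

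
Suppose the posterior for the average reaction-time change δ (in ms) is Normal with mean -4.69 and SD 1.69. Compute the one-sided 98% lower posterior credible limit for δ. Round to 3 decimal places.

Need L with P(δ ≥ L) = 0.98: L = -4.69 − z_{0.02}·1.69.
z = 2.054; L = -4.69 − 2.054 × 1.69 = -8.161.

-8.161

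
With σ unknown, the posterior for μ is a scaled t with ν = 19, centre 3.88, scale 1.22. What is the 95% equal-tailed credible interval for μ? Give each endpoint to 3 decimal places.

[1.327, 6.433]

The t_19 distribution is symmetric; the 95% interval is 3.88 ± t·1.22 with t_{0.975,19} = 2.093.
Half-width: 2.093 × 1.22 = 2.553.
3.88 − 2.553 = 1.327; 3.88 + 2.553 = 6.433.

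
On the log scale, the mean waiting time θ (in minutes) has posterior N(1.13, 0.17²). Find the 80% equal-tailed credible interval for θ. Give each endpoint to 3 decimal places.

[2.490, 3.849]

On the log scale the 80% interval is 1.13 ± 1.282 × 0.17 = [0.9121, 1.3479].
Exponentiate: [e^0.9121, e^1.3479] = [2.490, 3.849].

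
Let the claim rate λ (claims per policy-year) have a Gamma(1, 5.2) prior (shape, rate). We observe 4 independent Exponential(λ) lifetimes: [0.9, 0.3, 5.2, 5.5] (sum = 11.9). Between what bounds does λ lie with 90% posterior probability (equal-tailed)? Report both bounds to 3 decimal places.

[0.115, 0.535]

Posterior: Gamma(1+4, 5.2+11.9) = Gamma(5, 17.1) (shape, rate).
Equal-tailed 90% interval: Gamma(5, 17.1) quantiles at 0.05 and 0.95.
Posterior mean ≈ 0.292, SD ≈ 0.131; a Normal approximation gives roughly [0.077, 0.507].
Exact: lower = 0.115; upper = 0.535.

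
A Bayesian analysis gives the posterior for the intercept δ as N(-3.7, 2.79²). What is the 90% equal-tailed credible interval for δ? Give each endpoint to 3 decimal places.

[-8.289, 0.889]

The posterior is symmetric, so the 90% equal-tailed interval is δ = -3.7 ± z·2.79 with z = 1.645.
Half-width: 1.645 × 2.79 = 4.589.
-3.7 − 4.589 = -8.289; -3.7 + 4.589 = 0.889.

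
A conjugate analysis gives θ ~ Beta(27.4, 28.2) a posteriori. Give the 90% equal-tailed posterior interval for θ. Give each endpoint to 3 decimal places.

[0.384, 0.602]

Posterior: Beta(27.4, 28.2).
Equal-tailed 90% interval: the 0.05 and 0.95 quantiles of Beta(27.4, 28.2).
Posterior mean ≈ 0.493, SD ≈ 0.066; a Normal approximation gives roughly [0.383, 0.602].
Exact: F⁻¹(0.05) = 0.384; F⁻¹(0.95) = 0.602.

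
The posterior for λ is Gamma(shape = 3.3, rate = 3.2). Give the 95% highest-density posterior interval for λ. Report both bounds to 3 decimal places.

The posterior is unimodal and skewed, so the HPD interval has equal density at both endpoints and is the shortest 95% interval.
Solving f(0.130) = f(2.148) with F(2.148) − F(0.130) = 0.95 gives [0.130, 2.148].
For comparison, the equal-tailed interval is [0.235, 2.405]; the HPD is narrower and shifted toward the mode.

[0.130, 2.148]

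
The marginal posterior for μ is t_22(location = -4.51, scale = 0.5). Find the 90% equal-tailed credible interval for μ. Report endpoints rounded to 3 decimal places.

[-5.369, -3.651]

The t_22 distribution is symmetric; the 90% interval is -4.51 ± t·0.5 with t_{0.95,22} = 1.717.
Half-width: 1.717 × 0.5 = 0.859.
-4.51 − 0.859 = -5.369; -4.51 + 0.859 = -3.651.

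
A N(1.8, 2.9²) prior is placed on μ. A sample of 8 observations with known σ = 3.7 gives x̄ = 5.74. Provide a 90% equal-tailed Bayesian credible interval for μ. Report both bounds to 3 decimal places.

[3.112, 7.035]

Posterior precision = 1/2.9² + 8/3.7² = 0.1189 + 0.5844 = 0.7033, so posterior SD = 1.1924.
Posterior mean = (1.8/2.9² + 8·5.74/3.7²) / 0.7033 = 5.0738.
Interval: 5.0738 ± 1.645 × 1.1924 → [3.112, 7.035].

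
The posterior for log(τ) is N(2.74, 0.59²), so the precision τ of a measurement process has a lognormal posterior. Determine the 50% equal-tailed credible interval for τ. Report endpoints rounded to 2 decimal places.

On the log scale the 50% interval is 2.74 ± 0.674 × 0.59 = [2.3421, 3.1379].
Exponentiate: [e^2.3421, e^3.1379] = [10.40, 23.06].

[10.40, 23.06]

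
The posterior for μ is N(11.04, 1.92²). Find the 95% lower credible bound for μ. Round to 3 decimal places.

Need L with P(μ ≥ L) = 0.95: L = 11.04 − z_{0.05}·1.92.
z = 1.645; L = 11.04 − 1.645 × 1.92 = 7.882.

7.882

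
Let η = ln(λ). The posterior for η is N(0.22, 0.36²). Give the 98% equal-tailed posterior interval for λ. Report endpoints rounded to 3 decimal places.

[0.539, 2.879]

On the log scale the 98% interval is 0.22 ± 2.326 × 0.36 = [-0.6175, 1.0575].
Exponentiate: [e^-0.6175, e^1.0575] = [0.539, 2.879].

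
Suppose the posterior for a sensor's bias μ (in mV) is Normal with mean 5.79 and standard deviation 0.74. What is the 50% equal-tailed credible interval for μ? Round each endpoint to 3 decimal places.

The posterior is symmetric, so the 50% equal-tailed interval is μ = 5.79 ± z·0.74 with z = 0.674.
Half-width: 0.674 × 0.74 = 0.499.
5.79 − 0.499 = 5.291; 5.79 + 0.499 = 6.289.

[5.291, 6.289]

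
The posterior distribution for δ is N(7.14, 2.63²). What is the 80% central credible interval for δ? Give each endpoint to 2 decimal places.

The posterior is symmetric, so the 80% equal-tailed interval is δ = 7.14 ± z·2.63 with z = 1.282.
Half-width: 1.282 × 2.63 = 3.37.
7.14 − 3.37 = 3.77; 7.14 + 3.37 = 10.51.

[3.77, 10.51]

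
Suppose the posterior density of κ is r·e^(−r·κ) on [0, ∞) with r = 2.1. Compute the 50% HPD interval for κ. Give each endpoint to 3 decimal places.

The exponential density is strictly decreasing on [0, ∞), so the HPD interval is anchored at 0: [0, q] with P(κ ≤ q) = 0.50.
q = −ln(1 − 0.50) / 2.1 = 0.6931 / 2.1 = 0.330.

[0.000, 0.330]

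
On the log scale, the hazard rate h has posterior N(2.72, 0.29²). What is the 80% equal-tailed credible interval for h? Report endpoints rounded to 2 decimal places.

[10.47, 22.01]

On the log scale the 80% interval is 2.72 ± 1.282 × 0.29 = [2.3484, 3.0916].
Exponentiate: [e^2.3484, e^3.0916] = [10.47, 22.01].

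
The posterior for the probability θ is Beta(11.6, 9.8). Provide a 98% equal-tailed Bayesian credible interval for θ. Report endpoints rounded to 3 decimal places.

[0.299, 0.774]

Posterior: Beta(11.6, 9.8).
Equal-tailed 98% interval: the 0.01 and 0.99 quantiles of Beta(11.6, 9.8).
Posterior mean ≈ 0.542, SD ≈ 0.105; a Normal approximation gives roughly [0.297, 0.787].
Exact: F⁻¹(0.01) = 0.299; F⁻¹(0.99) = 0.774.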